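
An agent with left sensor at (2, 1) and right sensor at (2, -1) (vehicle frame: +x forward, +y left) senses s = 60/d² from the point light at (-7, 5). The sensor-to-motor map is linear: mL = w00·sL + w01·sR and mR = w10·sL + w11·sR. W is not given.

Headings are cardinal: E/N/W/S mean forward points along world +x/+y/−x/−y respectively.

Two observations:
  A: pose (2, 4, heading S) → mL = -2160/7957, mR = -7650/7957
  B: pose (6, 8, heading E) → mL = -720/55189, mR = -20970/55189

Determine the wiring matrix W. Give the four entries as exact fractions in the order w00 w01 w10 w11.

1 -1 -1 -1/2

obs A: pose=(2,4,S) → sL=60/109, sR=60/73, mL=-2160/7957, mR=-7650/7957
obs B: pose=(6,8,E) → sL=60/241, sR=60/229, mL=-720/55189, mR=-20970/55189
sensor matrix S = [[60/109, 60/73], [60/241, 60/229]]; det S = -26524800/439138873
solve [mL_A; mL_B] = S·[w00; w01] and [mR_A; mR_B] = S·[w10; w11]:
  w00 = 1, w01 = -1, w10 = -1, w11 = -1/2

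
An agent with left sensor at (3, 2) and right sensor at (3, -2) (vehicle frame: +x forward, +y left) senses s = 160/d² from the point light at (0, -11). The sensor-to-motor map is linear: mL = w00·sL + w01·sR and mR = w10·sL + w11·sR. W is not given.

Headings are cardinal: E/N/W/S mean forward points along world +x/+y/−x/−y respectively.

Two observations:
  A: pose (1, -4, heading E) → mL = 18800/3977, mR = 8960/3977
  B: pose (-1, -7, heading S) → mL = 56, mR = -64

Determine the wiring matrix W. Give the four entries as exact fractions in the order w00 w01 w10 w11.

obs A: pose=(1,-4,E) → sL=160/97, sR=160/41, mL=18800/3977, mR=8960/3977
obs B: pose=(-1,-7,S) → sL=80, sR=16, mL=56, mR=-64
sensor matrix S = [[160/97, 160/41], [80, 16]]; det S = -1136640/3977
solve [mL_A; mL_B] = S·[w00; w01] and [mR_A; mR_B] = S·[w10; w11]:
  w00 = 1/2, w01 = 1, w10 = -1, w11 = 1

1/2 1 -1 1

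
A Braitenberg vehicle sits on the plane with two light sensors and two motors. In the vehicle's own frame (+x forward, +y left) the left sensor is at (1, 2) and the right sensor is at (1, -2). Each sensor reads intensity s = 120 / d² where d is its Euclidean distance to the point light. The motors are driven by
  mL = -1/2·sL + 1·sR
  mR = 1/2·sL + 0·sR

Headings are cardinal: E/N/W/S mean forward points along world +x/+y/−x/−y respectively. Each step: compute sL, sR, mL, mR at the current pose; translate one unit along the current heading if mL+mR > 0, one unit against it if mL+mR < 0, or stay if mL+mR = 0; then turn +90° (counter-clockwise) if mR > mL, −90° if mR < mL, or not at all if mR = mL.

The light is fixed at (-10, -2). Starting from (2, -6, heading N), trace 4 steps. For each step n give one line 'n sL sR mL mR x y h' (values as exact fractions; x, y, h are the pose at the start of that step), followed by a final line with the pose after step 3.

n=0: pose=(2,-6,N); sL=120/109, sR=24/41; mL=156/4469, mR=60/109; mL+mR=24/41 → advance +1; mR−mL=2304/4469 → turn +1·90°
n=1: pose=(2,-5,W); sL=60/73, sR=60/61; mL=2550/4453, mR=30/73; mL+mR=60/61 → advance +1; mR−mL=-720/4453 → turn -1·90°
n=2: pose=(1,-5,N); sL=24/17, sR=120/173; mL=-36/2941, mR=12/17; mL+mR=120/173 → advance +1; mR−mL=2112/2941 → turn +1·90°
n=3: pose=(1,-4,W); sL=30/29, sR=6/5; mL=99/145, mR=15/29; mL+mR=6/5 → advance +1; mR−mL=-24/145 → turn -1·90°

0 120/109 24/41 156/4469 60/109 2 -6 N
1 60/73 60/61 2550/4453 30/73 2 -5 W
2 24/17 120/173 -36/2941 12/17 1 -5 N
3 30/29 6/5 99/145 15/29 1 -4 W
final 0 -4 N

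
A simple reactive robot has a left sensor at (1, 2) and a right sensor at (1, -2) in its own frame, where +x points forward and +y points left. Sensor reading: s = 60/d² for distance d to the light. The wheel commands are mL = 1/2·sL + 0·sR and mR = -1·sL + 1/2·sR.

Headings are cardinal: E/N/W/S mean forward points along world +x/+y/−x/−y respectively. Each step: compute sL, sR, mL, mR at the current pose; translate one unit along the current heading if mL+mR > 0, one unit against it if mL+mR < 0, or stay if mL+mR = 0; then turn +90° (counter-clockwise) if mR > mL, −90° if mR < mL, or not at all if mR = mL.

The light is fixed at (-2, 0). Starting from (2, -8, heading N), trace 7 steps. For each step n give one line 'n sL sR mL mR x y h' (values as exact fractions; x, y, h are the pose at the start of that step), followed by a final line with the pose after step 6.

n=0: pose=(2,-8,N); sL=60/53, sR=12/17; mL=30/53, mR=-702/901; mL+mR=-192/901 → advance -1; mR−mL=-1212/901 → turn -1·90°
n=1: pose=(2,-9,E); sL=30/37, sR=30/73; mL=15/37, mR=-1635/2701; mL+mR=-540/2701 → advance -1; mR−mL=-2730/2701 → turn -1·90°
n=2: pose=(1,-9,S); sL=12/25, sR=60/101; mL=6/25, mR=-462/2525; mL+mR=144/2525 → advance +1; mR−mL=-1068/2525 → turn -1·90°
n=3: pose=(1,-10,W); sL=15/37, sR=15/17; mL=15/74, mR=45/1258; mL+mR=150/629 → advance +1; mR−mL=-105/629 → turn -1·90°
n=4: pose=(0,-10,N); sL=20/27, sR=60/97; mL=10/27, mR=-1130/2619; mL+mR=-160/2619 → advance -1; mR−mL=-700/873 → turn -1·90°
n=5: pose=(0,-11,E); sL=2/3, sR=30/89; mL=1/3, mR=-133/267; mL+mR=-44/267 → advance -1; mR−mL=-74/89 → turn -1·90°
n=6: pose=(-1,-11,S); sL=20/51, sR=12/29; mL=10/51, mR=-274/1479; mL+mR=16/1479 → advance +1; mR−mL=-188/493 → turn -1·90°

0 60/53 12/17 30/53 -702/901 2 -8 N
1 30/37 30/73 15/37 -1635/2701 2 -9 E
2 12/25 60/101 6/25 -462/2525 1 -9 S
3 15/37 15/17 15/74 45/1258 1 -10 W
4 20/27 60/97 10/27 -1130/2619 0 -10 N
5 2/3 30/89 1/3 -133/267 0 -11 E
6 20/51 12/29 10/51 -274/1479 -1 -11 S
final -1 -12 W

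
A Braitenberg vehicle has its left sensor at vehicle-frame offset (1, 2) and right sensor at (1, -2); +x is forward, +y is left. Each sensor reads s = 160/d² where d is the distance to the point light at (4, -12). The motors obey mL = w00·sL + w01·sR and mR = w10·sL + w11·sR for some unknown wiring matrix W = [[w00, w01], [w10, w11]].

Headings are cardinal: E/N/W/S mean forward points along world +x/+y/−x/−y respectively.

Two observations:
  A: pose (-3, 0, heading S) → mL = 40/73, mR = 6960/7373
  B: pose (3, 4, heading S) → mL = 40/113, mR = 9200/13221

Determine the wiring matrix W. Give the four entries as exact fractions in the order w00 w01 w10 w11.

obs A: pose=(-3,0,S) → sL=80/73, sR=80/101, mL=40/73, mR=6960/7373
obs B: pose=(3,4,S) → sL=80/113, sR=80/117, mL=40/113, mR=9200/13221
sensor matrix S = [[80/73, 80/101], [80/113, 80/117]]; det S = 18380800/97478433
solve [mL_A; mL_B] = S·[w00; w01] and [mR_A; mR_B] = S·[w10; w11]:
  w00 = 1/2, w01 = 0, w10 = 1/2, w11 = 1/2

1/2 0 1/2 1/2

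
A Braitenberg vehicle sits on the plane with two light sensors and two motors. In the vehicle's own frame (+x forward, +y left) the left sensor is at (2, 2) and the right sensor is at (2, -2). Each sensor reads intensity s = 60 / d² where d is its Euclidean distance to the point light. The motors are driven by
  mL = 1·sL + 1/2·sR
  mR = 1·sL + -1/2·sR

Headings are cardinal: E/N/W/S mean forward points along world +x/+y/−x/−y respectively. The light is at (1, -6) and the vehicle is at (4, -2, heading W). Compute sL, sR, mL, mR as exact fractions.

left sensor world pos  = (2, -4); dL² = 5
right sensor world pos = (2, 0); dR² = 37
sL = 60/5 = 12
sR = 60/37 = 60/37
mL = 1·sL + 1/2·sR = 474/37
mR = 1·sL + -1/2·sR = 414/37

12 60/37 474/37 414/37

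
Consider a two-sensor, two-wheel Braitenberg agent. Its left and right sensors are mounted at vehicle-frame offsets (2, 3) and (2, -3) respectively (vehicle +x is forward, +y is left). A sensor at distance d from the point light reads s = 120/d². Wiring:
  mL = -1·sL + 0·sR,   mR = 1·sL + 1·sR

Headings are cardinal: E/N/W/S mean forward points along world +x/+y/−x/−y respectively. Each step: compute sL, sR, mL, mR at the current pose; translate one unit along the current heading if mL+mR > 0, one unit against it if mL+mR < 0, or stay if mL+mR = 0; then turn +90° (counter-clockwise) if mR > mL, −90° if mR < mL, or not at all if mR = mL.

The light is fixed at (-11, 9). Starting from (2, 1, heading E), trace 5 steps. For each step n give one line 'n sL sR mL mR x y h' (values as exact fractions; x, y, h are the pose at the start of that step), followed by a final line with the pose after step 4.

0 12/25 60/173 -12/25 3576/4325 2 1 E
1 120/157 24/65 -120/157 11568/10205 3 1 N
2 30/61 3/4 -30/61 303/244 3 2 W
3 120/337 120/181 -120/337 62160/60997 2 2 S
4 12/25 60/173 -12/25 3576/4325 2 1 E
final 3 1 N

n=0: pose=(2,1,E); sL=12/25, sR=60/173; mL=-12/25, mR=3576/4325; mL+mR=60/173 → advance +1; mR−mL=5652/4325 → turn +1·90°
n=1: pose=(3,1,N); sL=120/157, sR=24/65; mL=-120/157, mR=11568/10205; mL+mR=24/65 → advance +1; mR−mL=19368/10205 → turn +1·90°
n=2: pose=(3,2,W); sL=30/61, sR=3/4; mL=-30/61, mR=303/244; mL+mR=3/4 → advance +1; mR−mL=423/244 → turn +1·90°
n=3: pose=(2,2,S); sL=120/337, sR=120/181; mL=-120/337, mR=62160/60997; mL+mR=120/181 → advance +1; mR−mL=83880/60997 → turn +1·90°
n=4: pose=(2,1,E); sL=12/25, sR=60/173; mL=-12/25, mR=3576/4325; mL+mR=60/173 → advance +1; mR−mL=5652/4325 → turn +1·90°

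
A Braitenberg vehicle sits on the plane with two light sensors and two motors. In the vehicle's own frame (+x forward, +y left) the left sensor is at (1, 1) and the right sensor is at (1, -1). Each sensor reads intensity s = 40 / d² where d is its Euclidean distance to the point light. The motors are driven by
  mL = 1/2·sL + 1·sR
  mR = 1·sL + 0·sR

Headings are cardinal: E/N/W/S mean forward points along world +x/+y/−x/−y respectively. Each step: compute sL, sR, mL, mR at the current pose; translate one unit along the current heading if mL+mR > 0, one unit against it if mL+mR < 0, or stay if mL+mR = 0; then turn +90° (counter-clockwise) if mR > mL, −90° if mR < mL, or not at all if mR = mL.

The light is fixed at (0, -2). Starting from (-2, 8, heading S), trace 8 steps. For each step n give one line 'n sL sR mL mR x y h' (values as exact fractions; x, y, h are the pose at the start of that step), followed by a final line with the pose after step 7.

0 20/41 4/9 254/369 20/41 -2 8 S
1 40/73 40/109 5100/7957 40/73 -2 7 W
2 10/29 5/13 210/377 10/29 -3 7 N
3 8/25 8/17 268/425 8/25 -3 8 E
4 20/41 4/9 254/369 20/41 -2 8 S
5 40/73 40/109 5100/7957 40/73 -2 7 W
6 10/29 5/13 210/377 10/29 -3 7 N
7 8/25 8/17 268/425 8/25 -3 8 E
final -2 8 S

n=0: pose=(-2,8,S); sL=20/41, sR=4/9; mL=254/369, mR=20/41; mL+mR=434/369 → advance +1; mR−mL=-74/369 → turn -1·90°
n=1: pose=(-2,7,W); sL=40/73, sR=40/109; mL=5100/7957, mR=40/73; mL+mR=9460/7957 → advance +1; mR−mL=-740/7957 → turn -1·90°
n=2: pose=(-3,7,N); sL=10/29, sR=5/13; mL=210/377, mR=10/29; mL+mR=340/377 → advance +1; mR−mL=-80/377 → turn -1·90°
n=3: pose=(-3,8,E); sL=8/25, sR=8/17; mL=268/425, mR=8/25; mL+mR=404/425 → advance +1; mR−mL=-132/425 → turn -1·90°
n=4: pose=(-2,8,S); sL=20/41, sR=4/9; mL=254/369, mR=20/41; mL+mR=434/369 → advance +1; mR−mL=-74/369 → turn -1·90°
n=5: pose=(-2,7,W); sL=40/73, sR=40/109; mL=5100/7957, mR=40/73; mL+mR=9460/7957 → advance +1; mR−mL=-740/7957 → turn -1·90°
n=6: pose=(-3,7,N); sL=10/29, sR=5/13; mL=210/377, mR=10/29; mL+mR=340/377 → advance +1; mR−mL=-80/377 → turn -1·90°
n=7: pose=(-3,8,E); sL=8/25, sR=8/17; mL=268/425, mR=8/25; mL+mR=404/425 → advance +1; mR−mL=-132/425 → turn -1·90°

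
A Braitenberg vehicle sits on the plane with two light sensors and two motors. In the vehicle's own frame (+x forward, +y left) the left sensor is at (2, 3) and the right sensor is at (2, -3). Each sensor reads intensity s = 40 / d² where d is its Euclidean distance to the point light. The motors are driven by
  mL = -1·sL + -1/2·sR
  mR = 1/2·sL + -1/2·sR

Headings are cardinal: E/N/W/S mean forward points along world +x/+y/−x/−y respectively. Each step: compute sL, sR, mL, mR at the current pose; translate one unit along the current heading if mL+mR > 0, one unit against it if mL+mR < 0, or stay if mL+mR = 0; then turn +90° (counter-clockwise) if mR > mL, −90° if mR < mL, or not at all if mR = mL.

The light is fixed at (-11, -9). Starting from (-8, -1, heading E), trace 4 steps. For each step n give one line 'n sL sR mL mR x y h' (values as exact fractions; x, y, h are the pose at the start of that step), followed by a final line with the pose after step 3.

n=0: pose=(-8,-1,E); sL=20/73, sR=4/5; mL=-246/365, mR=-96/365; mL+mR=-342/365 → advance -1; mR−mL=30/73 → turn +1·90°
n=1: pose=(-9,-1,N); sL=40/101, sR=8/25; mL=-1404/2525, mR=96/2525; mL+mR=-1308/2525 → advance -1; mR−mL=60/101 → turn +1·90°
n=2: pose=(-9,-2,W); sL=5/2, sR=2/5; mL=-27/10, mR=21/20; mL+mR=-33/20 → advance -1; mR−mL=15/4 → turn +1·90°
n=3: pose=(-8,-2,S); sL=40/61, sR=8/5; mL=-444/305, mR=-144/305; mL+mR=-588/305 → advance -1; mR−mL=60/61 → turn +1·90°

0 20/73 4/5 -246/365 -96/365 -8 -1 E
1 40/101 8/25 -1404/2525 96/2525 -9 -1 N
2 5/2 2/5 -27/10 21/20 -9 -2 W
3 40/61 8/5 -444/305 -144/305 -8 -2 S
final -8 -1 E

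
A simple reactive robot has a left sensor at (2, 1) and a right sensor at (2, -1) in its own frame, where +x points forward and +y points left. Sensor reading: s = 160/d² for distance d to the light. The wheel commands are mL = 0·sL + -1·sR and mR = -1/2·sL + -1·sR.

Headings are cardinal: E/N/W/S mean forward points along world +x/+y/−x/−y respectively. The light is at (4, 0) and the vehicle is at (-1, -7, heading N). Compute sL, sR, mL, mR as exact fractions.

160/61 160/41 -160/41 -13040/2501

left sensor world pos  = (-2, -5); dL² = 61
right sensor world pos = (0, -5); dR² = 41
sL = 160/61 = 160/61
sR = 160/41 = 160/41
mL = 0·sL + -1·sR = -160/41
mR = -1/2·sL + -1·sR = -13040/2501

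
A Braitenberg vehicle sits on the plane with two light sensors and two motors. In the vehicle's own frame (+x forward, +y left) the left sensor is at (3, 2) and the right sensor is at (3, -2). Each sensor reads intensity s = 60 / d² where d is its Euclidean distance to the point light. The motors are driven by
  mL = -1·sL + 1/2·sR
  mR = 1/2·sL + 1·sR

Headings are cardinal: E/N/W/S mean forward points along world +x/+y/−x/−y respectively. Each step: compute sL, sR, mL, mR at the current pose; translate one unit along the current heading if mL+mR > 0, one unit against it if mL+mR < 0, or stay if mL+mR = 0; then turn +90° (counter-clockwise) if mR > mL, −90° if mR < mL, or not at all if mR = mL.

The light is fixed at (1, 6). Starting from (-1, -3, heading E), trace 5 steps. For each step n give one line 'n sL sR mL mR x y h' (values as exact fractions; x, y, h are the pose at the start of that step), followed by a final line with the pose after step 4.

n=0: pose=(-1,-3,E); sL=6/5, sR=30/61; mL=-291/305, mR=333/305; mL+mR=42/305 → advance +1; mR−mL=624/305 → turn +1·90°
n=1: pose=(0,-3,N); sL=4/3, sR=60/37; mL=-58/111, mR=254/111; mL+mR=196/111 → advance +1; mR−mL=104/37 → turn +1·90°
n=2: pose=(0,-2,W); sL=15/29, sR=15/13; mL=45/754, mR=1065/754; mL+mR=555/377 → advance +1; mR−mL=510/377 → turn +1·90°
n=3: pose=(-1,-2,S); sL=60/121, sR=60/137; mL=-4590/16577, mR=11370/16577; mL+mR=6780/16577 → advance +1; mR−mL=15960/16577 → turn +1·90°
n=4: pose=(-1,-3,E); sL=6/5, sR=30/61; mL=-291/305, mR=333/305; mL+mR=42/305 → advance +1; mR−mL=624/305 → turn +1·90°

0 6/5 30/61 -291/305 333/305 -1 -3 E
1 4/3 60/37 -58/111 254/111 0 -3 N
2 15/29 15/13 45/754 1065/754 0 -2 W
3 60/121 60/137 -4590/16577 11370/16577 -1 -2 S
4 6/5 30/61 -291/305 333/305 -1 -3 E
final 0 -3 N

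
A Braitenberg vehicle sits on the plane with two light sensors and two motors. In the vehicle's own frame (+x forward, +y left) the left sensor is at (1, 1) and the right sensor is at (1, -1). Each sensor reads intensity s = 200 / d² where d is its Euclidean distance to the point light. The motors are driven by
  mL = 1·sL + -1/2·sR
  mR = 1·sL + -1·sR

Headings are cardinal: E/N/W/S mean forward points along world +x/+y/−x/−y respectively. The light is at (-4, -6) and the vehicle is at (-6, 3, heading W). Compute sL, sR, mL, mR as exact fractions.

200/73 200/109 14500/7957 7200/7957

left sensor world pos  = (-7, 2); dL² = 73
right sensor world pos = (-7, 4); dR² = 109
sL = 200/73 = 200/73
sR = 200/109 = 200/109
mL = 1·sL + -1/2·sR = 14500/7957
mR = 1·sL + -1·sR = 7200/7957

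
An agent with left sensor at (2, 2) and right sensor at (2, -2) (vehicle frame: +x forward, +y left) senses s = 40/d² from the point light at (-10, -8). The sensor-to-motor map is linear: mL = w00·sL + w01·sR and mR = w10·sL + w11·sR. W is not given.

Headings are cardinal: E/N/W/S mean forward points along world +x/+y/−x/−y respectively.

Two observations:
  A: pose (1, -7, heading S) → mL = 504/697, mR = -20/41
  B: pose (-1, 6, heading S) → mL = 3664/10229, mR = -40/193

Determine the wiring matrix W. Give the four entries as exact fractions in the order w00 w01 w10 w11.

obs A: pose=(1,-7,S) → sL=4/17, sR=20/41, mL=504/697, mR=-20/41
obs B: pose=(-1,6,S) → sL=8/53, sR=40/193, mL=3664/10229, mR=-40/193
sensor matrix S = [[4/17, 20/41], [8/53, 40/193]]; det S = -177280/7129613
solve [mL_A; mL_B] = S·[w00; w01] and [mR_A; mR_B] = S·[w10; w11]:
  w00 = 1, w01 = 1, w10 = 0, w11 = -1

1 1 0 -1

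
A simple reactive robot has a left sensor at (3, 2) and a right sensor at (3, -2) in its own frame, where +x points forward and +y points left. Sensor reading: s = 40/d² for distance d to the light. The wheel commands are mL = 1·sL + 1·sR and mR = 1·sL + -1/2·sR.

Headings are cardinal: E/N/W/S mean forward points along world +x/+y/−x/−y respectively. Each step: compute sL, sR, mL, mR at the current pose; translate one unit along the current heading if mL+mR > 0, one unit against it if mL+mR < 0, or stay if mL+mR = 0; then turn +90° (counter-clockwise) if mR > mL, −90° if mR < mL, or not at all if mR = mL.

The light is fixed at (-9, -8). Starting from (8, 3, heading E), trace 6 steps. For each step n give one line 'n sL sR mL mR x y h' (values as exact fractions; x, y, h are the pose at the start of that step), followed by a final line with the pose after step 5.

n=0: pose=(8,3,E); sL=40/569, sR=40/481; mL=42000/273689, mR=7860/273689; mL+mR=49860/273689 → advance +1; mR−mL=-60/481 → turn -1·90°
n=1: pose=(9,3,S); sL=5/58, sR=1/8; mL=49/232, mR=11/464; mL+mR=109/464 → advance +1; mR−mL=-3/16 → turn -1·90°
n=2: pose=(9,2,W); sL=40/289, sR=40/369; mL=26320/106641, mR=8980/106641; mL+mR=35300/106641 → advance +1; mR−mL=-20/123 → turn -1·90°
n=3: pose=(8,2,N); sL=20/197, sR=4/53; mL=1848/10441, mR=666/10441; mL+mR=2514/10441 → advance +1; mR−mL=-6/53 → turn -1·90°
n=4: pose=(8,3,E); sL=40/569, sR=40/481; mL=42000/273689, mR=7860/273689; mL+mR=49860/273689 → advance +1; mR−mL=-60/481 → turn -1·90°
n=5: pose=(9,3,S); sL=5/58, sR=1/8; mL=49/232, mR=11/464; mL+mR=109/464 → advance +1; mR−mL=-3/16 → turn -1·90°

0 40/569 40/481 42000/273689 7860/273689 8 3 E
1 5/58 1/8 49/232 11/464 9 3 S
2 40/289 40/369 26320/106641 8980/106641 9 2 W
3 20/197 4/53 1848/10441 666/10441 8 2 N
4 40/569 40/481 42000/273689 7860/273689 8 3 E
5 5/58 1/8 49/232 11/464 9 3 S
final 9 2 W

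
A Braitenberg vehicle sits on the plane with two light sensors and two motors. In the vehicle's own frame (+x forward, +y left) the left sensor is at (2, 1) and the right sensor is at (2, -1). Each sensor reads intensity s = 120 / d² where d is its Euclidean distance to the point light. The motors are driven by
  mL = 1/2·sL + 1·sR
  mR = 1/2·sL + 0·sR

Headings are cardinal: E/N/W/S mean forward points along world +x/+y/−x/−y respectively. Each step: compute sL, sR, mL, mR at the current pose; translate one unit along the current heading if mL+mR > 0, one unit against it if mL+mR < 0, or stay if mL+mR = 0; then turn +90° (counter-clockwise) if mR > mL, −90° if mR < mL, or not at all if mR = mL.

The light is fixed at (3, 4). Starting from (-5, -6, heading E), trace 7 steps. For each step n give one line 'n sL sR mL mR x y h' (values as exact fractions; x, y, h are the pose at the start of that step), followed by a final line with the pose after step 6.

n=0: pose=(-5,-6,E); sL=40/39, sR=120/157; mL=7820/6123, mR=20/39; mL+mR=10960/6123 → advance +1; mR−mL=-120/157 → turn -1·90°
n=1: pose=(-4,-6,S); sL=2/3, sR=15/26; mL=71/78, mR=1/3; mL+mR=97/78 → advance +1; mR−mL=-15/26 → turn -1·90°
n=2: pose=(-4,-7,W); sL=8/15, sR=120/181; mL=2524/2715, mR=4/15; mL+mR=3248/2715 → advance +1; mR−mL=-120/181 → turn -1·90°
n=3: pose=(-5,-7,N); sL=20/27, sR=12/13; mL=454/351, mR=10/27; mL+mR=584/351 → advance +1; mR−mL=-12/13 → turn -1·90°
n=4: pose=(-5,-6,E); sL=40/39, sR=120/157; mL=7820/6123, mR=20/39; mL+mR=10960/6123 → advance +1; mR−mL=-120/157 → turn -1·90°
n=5: pose=(-4,-6,S); sL=2/3, sR=15/26; mL=71/78, mR=1/3; mL+mR=97/78 → advance +1; mR−mL=-15/26 → turn -1·90°
n=6: pose=(-4,-7,W); sL=8/15, sR=120/181; mL=2524/2715, mR=4/15; mL+mR=3248/2715 → advance +1; mR−mL=-120/181 → turn -1·90°

0 40/39 120/157 7820/6123 20/39 -5 -6 E
1 2/3 15/26 71/78 1/3 -4 -6 S
2 8/15 120/181 2524/2715 4/15 -4 -7 W
3 20/27 12/13 454/351 10/27 -5 -7 N
4 40/39 120/157 7820/6123 20/39 -5 -6 E
5 2/3 15/26 71/78 1/3 -4 -6 S
6 8/15 120/181 2524/2715 4/15 -4 -7 W
final -5 -7 N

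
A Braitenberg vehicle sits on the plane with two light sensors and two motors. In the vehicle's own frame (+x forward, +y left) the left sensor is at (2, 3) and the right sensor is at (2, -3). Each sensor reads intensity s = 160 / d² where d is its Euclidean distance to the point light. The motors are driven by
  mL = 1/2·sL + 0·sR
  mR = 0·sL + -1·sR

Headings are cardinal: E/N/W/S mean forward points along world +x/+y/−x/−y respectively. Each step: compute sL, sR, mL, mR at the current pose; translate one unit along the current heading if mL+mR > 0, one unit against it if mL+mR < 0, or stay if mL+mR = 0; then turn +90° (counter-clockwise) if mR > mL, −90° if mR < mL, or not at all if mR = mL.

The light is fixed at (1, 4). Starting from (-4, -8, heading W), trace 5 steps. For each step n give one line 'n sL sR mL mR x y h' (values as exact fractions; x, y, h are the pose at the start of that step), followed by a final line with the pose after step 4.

n=0: pose=(-4,-8,W); sL=80/137, sR=16/13; mL=40/137, mR=-16/13; mL+mR=-1672/1781 → advance -1; mR−mL=-2712/1781 → turn -1·90°
n=1: pose=(-3,-8,N); sL=160/149, sR=160/101; mL=80/149, mR=-160/101; mL+mR=-15760/15049 → advance -1; mR−mL=-31920/15049 → turn -1·90°
n=2: pose=(-3,-9,E); sL=20/13, sR=8/13; mL=10/13, mR=-8/13; mL+mR=2/13 → advance +1; mR−mL=-18/13 → turn -1·90°
n=3: pose=(-2,-9,S); sL=32/45, sR=160/261; mL=16/45, mR=-160/261; mL+mR=-112/435 → advance -1; mR−mL=-1264/1305 → turn -1·90°
n=4: pose=(-2,-8,W); sL=16/25, sR=80/53; mL=8/25, mR=-80/53; mL+mR=-1576/1325 → advance -1; mR−mL=-2424/1325 → turn -1·90°

0 80/137 16/13 40/137 -16/13 -4 -8 W
1 160/149 160/101 80/149 -160/101 -3 -8 N
2 20/13 8/13 10/13 -8/13 -3 -9 E
3 32/45 160/261 16/45 -160/261 -2 -9 S
4 16/25 80/53 8/25 -80/53 -2 -8 W
final -1 -8 N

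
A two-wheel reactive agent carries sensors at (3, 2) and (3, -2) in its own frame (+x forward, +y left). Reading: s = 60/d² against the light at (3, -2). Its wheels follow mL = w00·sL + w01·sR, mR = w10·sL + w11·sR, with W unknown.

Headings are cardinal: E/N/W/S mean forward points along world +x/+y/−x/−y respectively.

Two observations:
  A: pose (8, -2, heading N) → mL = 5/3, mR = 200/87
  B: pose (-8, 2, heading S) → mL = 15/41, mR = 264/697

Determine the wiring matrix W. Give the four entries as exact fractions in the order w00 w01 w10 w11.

obs A: pose=(8,-2,N) → sL=10/3, sR=30/29, mL=5/3, mR=200/87
obs B: pose=(-8,2,S) → sL=30/41, sR=6/17, mL=15/41, mR=264/697
sensor matrix S = [[10/3, 30/29], [30/41, 6/17]]; det S = 8480/20213
solve [mL_A; mL_B] = S·[w00; w01] and [mR_A; mR_B] = S·[w10; w11]:
  w00 = 1/2, w01 = 0, w10 = 1, w11 = -1

1/2 0 1 -1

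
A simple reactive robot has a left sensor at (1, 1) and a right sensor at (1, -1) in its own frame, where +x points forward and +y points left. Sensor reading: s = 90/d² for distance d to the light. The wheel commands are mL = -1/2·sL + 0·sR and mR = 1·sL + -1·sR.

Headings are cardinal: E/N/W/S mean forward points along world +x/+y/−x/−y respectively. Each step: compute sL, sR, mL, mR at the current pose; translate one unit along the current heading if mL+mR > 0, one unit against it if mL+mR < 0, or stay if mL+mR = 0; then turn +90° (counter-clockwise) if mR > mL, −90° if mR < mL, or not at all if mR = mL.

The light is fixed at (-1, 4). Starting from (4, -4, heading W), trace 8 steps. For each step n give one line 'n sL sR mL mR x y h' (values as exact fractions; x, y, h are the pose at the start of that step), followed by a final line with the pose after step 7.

0 90/97 18/13 -45/97 -576/1261 4 -4 W
1 9/13 45/53 -9/26 -108/689 5 -4 S
2 18/17 90/113 -9/17 504/1921 5 -3 E
3 45/26 5/4 -45/52 25/52 4 -3 N
4 90/97 18/13 -45/97 -576/1261 4 -4 W
5 9/13 45/53 -9/26 -108/689 5 -4 S
6 18/17 90/113 -9/17 504/1921 5 -3 E
7 45/26 5/4 -45/52 25/52 4 -3 N
final 4 -4 W

n=0: pose=(4,-4,W); sL=90/97, sR=18/13; mL=-45/97, mR=-576/1261; mL+mR=-1161/1261 → advance -1; mR−mL=9/1261 → turn +1·90°
n=1: pose=(5,-4,S); sL=9/13, sR=45/53; mL=-9/26, mR=-108/689; mL+mR=-693/1378 → advance -1; mR−mL=261/1378 → turn +1·90°
n=2: pose=(5,-3,E); sL=18/17, sR=90/113; mL=-9/17, mR=504/1921; mL+mR=-513/1921 → advance -1; mR−mL=1521/1921 → turn +1·90°
n=3: pose=(4,-3,N); sL=45/26, sR=5/4; mL=-45/52, mR=25/52; mL+mR=-5/13 → advance -1; mR−mL=35/26 → turn +1·90°
n=4: pose=(4,-4,W); sL=90/97, sR=18/13; mL=-45/97, mR=-576/1261; mL+mR=-1161/1261 → advance -1; mR−mL=9/1261 → turn +1·90°
n=5: pose=(5,-4,S); sL=9/13, sR=45/53; mL=-9/26, mR=-108/689; mL+mR=-693/1378 → advance -1; mR−mL=261/1378 → turn +1·90°
n=6: pose=(5,-3,E); sL=18/17, sR=90/113; mL=-9/17, mR=504/1921; mL+mR=-513/1921 → advance -1; mR−mL=1521/1921 → turn +1·90°
n=7: pose=(4,-3,N); sL=45/26, sR=5/4; mL=-45/52, mR=25/52; mL+mR=-5/13 → advance -1; mR−mL=35/26 → turn +1·90°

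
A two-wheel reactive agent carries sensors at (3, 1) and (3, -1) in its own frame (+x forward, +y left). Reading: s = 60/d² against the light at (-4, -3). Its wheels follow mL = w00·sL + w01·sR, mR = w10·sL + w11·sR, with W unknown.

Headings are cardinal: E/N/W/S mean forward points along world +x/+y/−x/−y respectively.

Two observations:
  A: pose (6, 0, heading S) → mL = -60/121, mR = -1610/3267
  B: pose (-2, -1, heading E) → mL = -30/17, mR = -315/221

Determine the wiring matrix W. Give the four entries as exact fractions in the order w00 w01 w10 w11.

-1 0 1/2 -1

obs A: pose=(6,0,S) → sL=60/121, sR=20/27, mL=-60/121, mR=-1610/3267
obs B: pose=(-2,-1,E) → sL=30/17, sR=30/13, mL=-30/17, mR=-315/221
sensor matrix S = [[60/121, 20/27], [30/17, 30/13]]; det S = -39200/240669
solve [mL_A; mL_B] = S·[w00; w01] and [mR_A; mR_B] = S·[w10; w11]:
  w00 = -1, w01 = 0, w10 = 1/2, w11 = -1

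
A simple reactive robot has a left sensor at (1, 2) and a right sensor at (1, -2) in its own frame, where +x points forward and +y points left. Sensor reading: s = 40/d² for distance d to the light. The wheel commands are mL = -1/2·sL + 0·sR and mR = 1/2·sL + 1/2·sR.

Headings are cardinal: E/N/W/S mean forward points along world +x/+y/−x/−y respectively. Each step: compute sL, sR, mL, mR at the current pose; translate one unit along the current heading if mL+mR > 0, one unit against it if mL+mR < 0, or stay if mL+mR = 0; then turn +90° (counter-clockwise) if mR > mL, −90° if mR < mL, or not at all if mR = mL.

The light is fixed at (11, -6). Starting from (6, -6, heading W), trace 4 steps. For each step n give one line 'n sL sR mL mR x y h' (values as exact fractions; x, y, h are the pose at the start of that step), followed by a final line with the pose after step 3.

n=0: pose=(6,-6,W); sL=1, sR=1; mL=-1/2, mR=1; mL+mR=1/2 → advance +1; mR−mL=3/2 → turn +1·90°
n=1: pose=(5,-6,S); sL=40/17, sR=8/13; mL=-20/17, mR=328/221; mL+mR=4/13 → advance +1; mR−mL=588/221 → turn +1·90°
n=2: pose=(5,-7,E); sL=20/13, sR=20/17; mL=-10/13, mR=300/221; mL+mR=10/17 → advance +1; mR−mL=470/221 → turn +1·90°
n=3: pose=(6,-7,N); sL=40/49, sR=40/9; mL=-20/49, mR=1160/441; mL+mR=20/9 → advance +1; mR−mL=1340/441 → turn +1·90°

0 1 1 -1/2 1 6 -6 W
1 40/17 8/13 -20/17 328/221 5 -6 S
2 20/13 20/17 -10/13 300/221 5 -7 E
3 40/49 40/9 -20/49 1160/441 6 -7 N
final 6 -6 W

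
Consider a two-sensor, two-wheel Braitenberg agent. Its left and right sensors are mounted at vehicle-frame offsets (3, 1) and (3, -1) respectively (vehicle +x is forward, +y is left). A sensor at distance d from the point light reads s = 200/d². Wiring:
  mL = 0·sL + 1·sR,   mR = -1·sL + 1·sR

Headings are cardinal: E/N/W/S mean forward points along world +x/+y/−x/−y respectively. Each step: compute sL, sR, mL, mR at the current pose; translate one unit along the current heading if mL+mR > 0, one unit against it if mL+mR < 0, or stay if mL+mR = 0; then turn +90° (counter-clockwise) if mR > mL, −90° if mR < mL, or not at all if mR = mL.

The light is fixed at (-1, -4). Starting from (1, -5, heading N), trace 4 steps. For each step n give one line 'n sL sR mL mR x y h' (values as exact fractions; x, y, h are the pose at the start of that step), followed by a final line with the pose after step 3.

0 40 200/13 200/13 -320/13 1 -5 N
1 100/13 100/17 100/17 -400/221 1 -6 E
2 200/41 200/29 200/29 2400/1189 2 -6 S
3 25/2 50 50 75/2 2 -7 W
final 1 -7 N

n=0: pose=(1,-5,N); sL=40, sR=200/13; mL=200/13, mR=-320/13; mL+mR=-120/13 → advance -1; mR−mL=-40 → turn -1·90°
n=1: pose=(1,-6,E); sL=100/13, sR=100/17; mL=100/17, mR=-400/221; mL+mR=900/221 → advance +1; mR−mL=-100/13 → turn -1·90°
n=2: pose=(2,-6,S); sL=200/41, sR=200/29; mL=200/29, mR=2400/1189; mL+mR=10600/1189 → advance +1; mR−mL=-200/41 → turn -1·90°
n=3: pose=(2,-7,W); sL=25/2, sR=50; mL=50, mR=75/2; mL+mR=175/2 → advance +1; mR−mL=-25/2 → turn -1·90°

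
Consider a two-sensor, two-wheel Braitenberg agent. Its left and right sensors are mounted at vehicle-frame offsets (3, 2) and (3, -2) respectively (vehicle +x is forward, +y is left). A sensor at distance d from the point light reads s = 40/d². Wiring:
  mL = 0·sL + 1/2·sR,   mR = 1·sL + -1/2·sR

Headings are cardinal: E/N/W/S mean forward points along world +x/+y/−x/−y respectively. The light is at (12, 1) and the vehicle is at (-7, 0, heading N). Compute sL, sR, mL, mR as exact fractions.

left sensor world pos  = (-9, 3); dL² = 445
right sensor world pos = (-5, 3); dR² = 293
sL = 40/445 = 8/89
sR = 40/293 = 40/293
mL = 0·sL + 1/2·sR = 20/293
mR = 1·sL + -1/2·sR = 564/26077

8/89 40/293 20/293 564/26077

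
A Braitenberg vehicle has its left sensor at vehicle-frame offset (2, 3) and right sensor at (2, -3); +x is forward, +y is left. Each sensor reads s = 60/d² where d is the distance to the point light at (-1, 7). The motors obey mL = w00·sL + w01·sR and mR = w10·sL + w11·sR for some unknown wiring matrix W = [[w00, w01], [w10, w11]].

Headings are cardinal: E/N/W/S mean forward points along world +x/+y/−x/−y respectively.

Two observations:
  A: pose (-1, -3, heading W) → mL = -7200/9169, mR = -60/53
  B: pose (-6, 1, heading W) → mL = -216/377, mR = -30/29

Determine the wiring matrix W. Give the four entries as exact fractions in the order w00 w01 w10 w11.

1 -1 0 -1

obs A: pose=(-1,-3,W) → sL=60/173, sR=60/53, mL=-7200/9169, mR=-60/53
obs B: pose=(-6,1,W) → sL=6/13, sR=30/29, mL=-216/377, mR=-30/29
sensor matrix S = [[60/173, 60/53], [6/13, 30/29]]; det S = -565920/3456713
solve [mL_A; mL_B] = S·[w00; w01] and [mR_A; mR_B] = S·[w10; w11]:
  w00 = 1, w01 = -1, w10 = 0, w11 = -1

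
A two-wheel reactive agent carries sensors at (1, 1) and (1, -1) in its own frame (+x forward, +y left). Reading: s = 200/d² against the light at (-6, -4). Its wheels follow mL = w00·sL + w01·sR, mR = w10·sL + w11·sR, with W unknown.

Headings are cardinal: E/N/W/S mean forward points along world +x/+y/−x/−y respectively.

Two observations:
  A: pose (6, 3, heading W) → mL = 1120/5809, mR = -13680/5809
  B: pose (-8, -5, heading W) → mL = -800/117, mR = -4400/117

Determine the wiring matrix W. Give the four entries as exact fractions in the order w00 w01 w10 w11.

1 -1 -1 -1

obs A: pose=(6,3,W) → sL=200/157, sR=40/37, mL=1120/5809, mR=-13680/5809
obs B: pose=(-8,-5,W) → sL=200/13, sR=200/9, mL=-800/117, mR=-4400/117
sensor matrix S = [[200/157, 40/37], [200/13, 200/9]]; det S = 7936000/679653
solve [mL_A; mL_B] = S·[w00; w01] and [mR_A; mR_B] = S·[w10; w11]:
  w00 = 1, w01 = -1, w10 = -1, w11 = -1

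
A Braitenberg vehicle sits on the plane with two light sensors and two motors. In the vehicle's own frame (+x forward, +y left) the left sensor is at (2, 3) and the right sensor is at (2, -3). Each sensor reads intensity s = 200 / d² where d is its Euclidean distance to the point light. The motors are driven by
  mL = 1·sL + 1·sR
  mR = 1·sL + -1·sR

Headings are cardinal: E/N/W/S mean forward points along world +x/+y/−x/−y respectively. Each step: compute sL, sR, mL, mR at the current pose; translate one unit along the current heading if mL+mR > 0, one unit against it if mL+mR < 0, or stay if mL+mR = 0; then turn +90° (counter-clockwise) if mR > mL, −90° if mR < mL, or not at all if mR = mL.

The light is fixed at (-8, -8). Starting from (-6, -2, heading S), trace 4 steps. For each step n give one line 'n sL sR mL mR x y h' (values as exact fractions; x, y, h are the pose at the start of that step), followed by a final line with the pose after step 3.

n=0: pose=(-6,-2,S); sL=200/41, sR=200/17; mL=11600/697, mR=-4800/697; mL+mR=400/41 → advance +1; mR−mL=-400/17 → turn -1·90°
n=1: pose=(-6,-3,W); sL=50, sR=25/8; mL=425/8, mR=375/8; mL+mR=100 → advance +1; mR−mL=-25/4 → turn -1·90°
n=2: pose=(-7,-3,N); sL=200/53, sR=40/13; mL=4720/689, mR=480/689; mL+mR=400/53 → advance +1; mR−mL=-80/13 → turn -1·90°
n=3: pose=(-7,-2,E); sL=20/9, sR=100/9; mL=40/3, mR=-80/9; mL+mR=40/9 → advance +1; mR−mL=-200/9 → turn -1·90°

0 200/41 200/17 11600/697 -4800/697 -6 -2 S
1 50 25/8 425/8 375/8 -6 -3 W
2 200/53 40/13 4720/689 480/689 -7 -3 N
3 20/9 100/9 40/3 -80/9 -7 -2 E
final -6 -2 S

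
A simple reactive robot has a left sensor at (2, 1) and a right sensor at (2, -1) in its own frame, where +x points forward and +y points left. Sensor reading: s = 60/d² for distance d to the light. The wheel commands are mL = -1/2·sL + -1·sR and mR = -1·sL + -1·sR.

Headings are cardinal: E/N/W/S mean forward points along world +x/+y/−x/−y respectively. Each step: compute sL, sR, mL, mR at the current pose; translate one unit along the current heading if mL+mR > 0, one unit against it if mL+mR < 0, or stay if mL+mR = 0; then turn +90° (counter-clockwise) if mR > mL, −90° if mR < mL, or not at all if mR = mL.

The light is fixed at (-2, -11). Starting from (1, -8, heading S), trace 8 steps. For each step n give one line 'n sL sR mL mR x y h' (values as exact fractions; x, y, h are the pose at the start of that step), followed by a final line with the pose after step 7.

n=0: pose=(1,-8,S); sL=60/17, sR=12; mL=-234/17, mR=-264/17; mL+mR=-498/17 → advance -1; mR−mL=-30/17 → turn -1·90°
n=1: pose=(1,-7,W); sL=6, sR=30/13; mL=-69/13, mR=-108/13; mL+mR=-177/13 → advance -1; mR−mL=-3 → turn -1·90°
n=2: pose=(2,-7,N); sL=4/3, sR=60/61; mL=-302/183, mR=-424/183; mL+mR=-242/61 → advance -1; mR−mL=-2/3 → turn -1·90°
n=3: pose=(2,-8,E); sL=15/13, sR=3/2; mL=-27/13, mR=-69/26; mL+mR=-123/26 → advance -1; mR−mL=-15/26 → turn -1·90°
n=4: pose=(1,-8,S); sL=60/17, sR=12; mL=-234/17, mR=-264/17; mL+mR=-498/17 → advance -1; mR−mL=-30/17 → turn -1·90°
n=5: pose=(1,-7,W); sL=6, sR=30/13; mL=-69/13, mR=-108/13; mL+mR=-177/13 → advance -1; mR−mL=-3 → turn -1·90°
n=6: pose=(2,-7,N); sL=4/3, sR=60/61; mL=-302/183, mR=-424/183; mL+mR=-242/61 → advance -1; mR−mL=-2/3 → turn -1·90°
n=7: pose=(2,-8,E); sL=15/13, sR=3/2; mL=-27/13, mR=-69/26; mL+mR=-123/26 → advance -1; mR−mL=-15/26 → turn -1·90°

0 60/17 12 -234/17 -264/17 1 -8 S
1 6 30/13 -69/13 -108/13 1 -7 W
2 4/3 60/61 -302/183 -424/183 2 -7 N
3 15/13 3/2 -27/13 -69/26 2 -8 E
4 60/17 12 -234/17 -264/17 1 -8 S
5 6 30/13 -69/13 -108/13 1 -7 W
6 4/3 60/61 -302/183 -424/183 2 -7 N
7 15/13 3/2 -27/13 -69/26 2 -8 E
final 1 -8 S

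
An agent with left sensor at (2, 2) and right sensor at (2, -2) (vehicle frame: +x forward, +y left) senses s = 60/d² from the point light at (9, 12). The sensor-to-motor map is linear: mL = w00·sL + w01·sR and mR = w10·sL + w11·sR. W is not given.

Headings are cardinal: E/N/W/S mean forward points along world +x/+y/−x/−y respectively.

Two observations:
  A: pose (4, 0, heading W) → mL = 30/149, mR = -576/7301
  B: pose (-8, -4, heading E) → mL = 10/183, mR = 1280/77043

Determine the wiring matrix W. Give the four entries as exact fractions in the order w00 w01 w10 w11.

obs A: pose=(4,0,W) → sL=12/49, sR=60/149, mL=30/149, mR=-576/7301
obs B: pose=(-8,-4,E) → sL=60/421, sR=20/183, mL=10/183, mR=1280/77043
sensor matrix S = [[12/49, 60/149], [60/421, 20/183]]; det S = -5742080/187496981
solve [mL_A; mL_B] = S·[w00; w01] and [mR_A; mR_B] = S·[w10; w11]:
  w00 = 0, w01 = 1/2, w10 = 1/2, w11 = -1/2

0 1/2 1/2 -1/2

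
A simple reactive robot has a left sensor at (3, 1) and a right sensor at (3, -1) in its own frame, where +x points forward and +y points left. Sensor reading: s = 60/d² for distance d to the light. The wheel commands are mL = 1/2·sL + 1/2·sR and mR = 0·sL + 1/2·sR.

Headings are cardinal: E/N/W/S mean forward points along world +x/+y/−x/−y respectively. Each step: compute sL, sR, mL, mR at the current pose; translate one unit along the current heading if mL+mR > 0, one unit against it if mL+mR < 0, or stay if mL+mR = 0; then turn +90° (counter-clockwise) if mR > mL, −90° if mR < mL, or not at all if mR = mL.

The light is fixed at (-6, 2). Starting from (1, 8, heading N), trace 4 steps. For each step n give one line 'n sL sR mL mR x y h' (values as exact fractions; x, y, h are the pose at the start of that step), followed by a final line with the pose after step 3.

n=0: pose=(1,8,N); sL=20/39, sR=12/29; mL=524/1131, mR=6/29; mL+mR=758/1131 → advance +1; mR−mL=-10/39 → turn -1·90°
n=1: pose=(1,9,E); sL=15/41, sR=15/34; mL=1125/2788, mR=15/68; mL+mR=435/697 → advance +1; mR−mL=-15/82 → turn -1·90°
n=2: pose=(2,9,S); sL=60/97, sR=12/13; mL=972/1261, mR=6/13; mL+mR=1554/1261 → advance +1; mR−mL=-30/97 → turn -1·90°
n=3: pose=(2,8,W); sL=6/5, sR=30/37; mL=186/185, mR=15/37; mL+mR=261/185 → advance +1; mR−mL=-3/5 → turn -1·90°

0 20/39 12/29 524/1131 6/29 1 8 N
1 15/41 15/34 1125/2788 15/68 1 9 E
2 60/97 12/13 972/1261 6/13 2 9 S
3 6/5 30/37 186/185 15/37 2 8 W
final 1 8 N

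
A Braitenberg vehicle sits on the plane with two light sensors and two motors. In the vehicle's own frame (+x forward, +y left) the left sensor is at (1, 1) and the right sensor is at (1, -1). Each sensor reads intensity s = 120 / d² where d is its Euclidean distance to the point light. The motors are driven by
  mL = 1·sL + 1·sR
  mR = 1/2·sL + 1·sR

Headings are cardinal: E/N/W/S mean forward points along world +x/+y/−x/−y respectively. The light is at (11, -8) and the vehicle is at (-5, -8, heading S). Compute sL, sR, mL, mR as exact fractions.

60/113 12/29 3096/3277 2226/3277

left sensor world pos  = (-4, -9); dL² = 226
right sensor world pos = (-6, -9); dR² = 290
sL = 120/226 = 60/113
sR = 120/290 = 12/29
mL = 1·sL + 1·sR = 3096/3277
mR = 1/2·sL + 1·sR = 2226/3277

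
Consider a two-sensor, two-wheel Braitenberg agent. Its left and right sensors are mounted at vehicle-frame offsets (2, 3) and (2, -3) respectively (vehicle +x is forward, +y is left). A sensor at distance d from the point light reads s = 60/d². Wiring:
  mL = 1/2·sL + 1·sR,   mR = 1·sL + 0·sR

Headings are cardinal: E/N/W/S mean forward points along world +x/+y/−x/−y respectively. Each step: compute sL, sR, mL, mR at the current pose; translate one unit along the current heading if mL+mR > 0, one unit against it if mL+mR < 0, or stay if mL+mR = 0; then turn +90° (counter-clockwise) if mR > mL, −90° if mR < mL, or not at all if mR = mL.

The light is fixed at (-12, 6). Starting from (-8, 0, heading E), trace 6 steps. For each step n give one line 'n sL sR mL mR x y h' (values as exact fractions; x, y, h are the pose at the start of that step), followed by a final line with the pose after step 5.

n=0: pose=(-8,0,E); sL=4/3, sR=20/39; mL=46/39, mR=4/3; mL+mR=98/39 → advance +1; mR−mL=2/13 → turn +1·90°
n=1: pose=(-7,0,N); sL=3, sR=3/4; mL=9/4, mR=3; mL+mR=21/4 → advance +1; mR−mL=3/4 → turn +1·90°
n=2: pose=(-7,1,W); sL=60/73, sR=60/13; mL=4770/949, mR=60/73; mL+mR=5550/949 → advance +1; mR−mL=-3990/949 → turn -1·90°
n=3: pose=(-8,1,N); sL=6, sR=30/29; mL=117/29, mR=6; mL+mR=291/29 → advance +1; mR−mL=57/29 → turn +1·90°
n=4: pose=(-8,2,W); sL=60/53, sR=12; mL=666/53, mR=60/53; mL+mR=726/53 → advance +1; mR−mL=-606/53 → turn -1·90°
n=5: pose=(-9,2,N); sL=15, sR=3/2; mL=9, mR=15; mL+mR=24 → advance +1; mR−mL=6 → turn +1·90°

0 4/3 20/39 46/39 4/3 -8 0 E
1 3 3/4 9/4 3 -7 0 N
2 60/73 60/13 4770/949 60/73 -7 1 W
3 6 30/29 117/29 6 -8 1 N
4 60/53 12 666/53 60/53 -8 2 W
5 15 3/2 9 15 -9 2 N
final -9 3 W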